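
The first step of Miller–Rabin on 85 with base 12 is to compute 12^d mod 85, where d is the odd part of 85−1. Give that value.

37

85 − 1 = 84 = 2^2 · 21, so d = 21.
12^1 ≡ 12 (mod 85)
12^2 ≡ 12^2 = 144 ≡ 59 (mod 85)
12^4 ≡ 59^2 = 3481 ≡ 81 (mod 85)
12^8 ≡ 81^2 = 6561 ≡ 16 (mod 85)
12^16 ≡ 16^2 = 256 ≡ 1 (mod 85)
21 = 16 + 4 + 1 in binary powers of 2.
So 12^21 ≡ 1 · 81 · 12 ≡ 37 (mod 85).
Squaring chain: 37 → 9; never reaches −1, so base 12 is a Miller–Rabin witness that 85 is composite.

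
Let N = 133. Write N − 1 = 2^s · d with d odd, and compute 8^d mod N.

113

133 − 1 = 132 = 2^2 · 33, so d = 33.
8^1 ≡ 8 (mod 133)
8^2 ≡ 8^2 = 64 ≡ 64 (mod 133)
8^4 ≡ 64^2 = 4096 ≡ 106 (mod 133)
8^8 ≡ 106^2 = 11236 ≡ 64 (mod 133)
8^16 ≡ 64^2 = 4096 ≡ 106 (mod 133)
8^32 ≡ 106^2 = 11236 ≡ 64 (mod 133)
33 = 32 + 1 in binary powers of 2.
So 8^33 ≡ 64 · 8 ≡ 113 (mod 133).
Squaring chain: 113 → 1; never reaches −1, so base 8 is a Miller–Rabin witness that 133 is composite.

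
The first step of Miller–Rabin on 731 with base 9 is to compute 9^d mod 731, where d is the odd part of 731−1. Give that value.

195

731 − 1 = 730 = 2^1 · 365, so d = 365.
9^1 ≡ 9 (mod 731)
9^2 ≡ 9^2 = 81 ≡ 81 (mod 731)
9^4 ≡ 81^2 = 6561 ≡ 713 (mod 731)
9^8 ≡ 713^2 = 508369 ≡ 324 (mod 731)
9^16 ≡ 324^2 = 104976 ≡ 443 (mod 731)
9^32 ≡ 443^2 = 196249 ≡ 341 (mod 731)
9^64 ≡ 341^2 = 116281 ≡ 52 (mod 731)
9^128 ≡ 52^2 = 2704 ≡ 511 (mod 731)
9^256 ≡ 511^2 = 261121 ≡ 154 (mod 731)
365 = 256 + 64 + 32 + 8 + 4 + 1 in binary powers of 2.
So 9^365 ≡ 154 · 52 · 341 · 324 · 713 · 9 ≡ 195 (mod 731).
Squaring chain: 195; never reaches −1, so base 9 is a Miller–Rabin witness that 731 is composite.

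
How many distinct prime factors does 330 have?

4

330 = 2 · 165
165 = 3 · 55
55 = 5 · 11
330 = 2 · 3 · 5 · 11, which has 4 distinct prime factors.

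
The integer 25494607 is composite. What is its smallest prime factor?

97

25494607 is odd.
Digit sum 37, not divisible by 3.
Ends in 7: not divisible by 5.
7: 25494607 = 7·3642086 + 5
11: 25494607 = 11·2317691 + 6
13: 25494607 = 13·1961123 + 8
17: 25494607 = 17·1499682 + 13
19: 25494607 = 19·1341821 + 8
23: 25494607 = 23·1108461 + 4
29: 25494607 = 29·879124 + 11
31: 25494607 = 31·822406 + 21
37: 25494607 = 37·689043 + 16
41: 25494607 = 41·621819 + 28
43: 25494607 = 43·592897 + 36
47: 25494607 = 47·542438 + 21
53: 25494607 = 53·481030 + 17
59: 25494607 = 59·432111 + 58
61: 25494607 = 61·417944 + 23
67: 25494607 = 67·380516 + 35
71: 25494607 = 71·359078 + 69
73: 25494607 = 73·349241 + 14
79: 25494607 = 79·322716 + 43
83: 25494607 = 83·307163 + 78
89: 25494607 = 89·286456 + 23
97: 25494607 = 97·262831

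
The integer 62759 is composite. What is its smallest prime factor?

62759 is odd.
Digit sum 29, not divisible by 3.
Ends in 9: not divisible by 5.
7: 62759 = 7·8965 + 4
11: 62759 = 11·5705 + 4
13: 62759 = 13·4827 + 8
17: 62759 = 17·3691 + 12
19: 62759 = 19·3303 + 2
23: 62759 = 23·2728 + 15
29: 62759 = 29·2164 + 3
31: 62759 = 31·2024 + 15
37: 62759 = 37·1696 + 7
41: 62759 = 41·1530 + 29
43: 62759 = 43·1459 + 22
47: 62759 = 47·1335 + 14
53: 62759 = 53·1184 + 7
59: 62759 = 59·1063 + 42
61: 62759 = 61·1028 + 51
67: 62759 = 67·936 + 47
71: 62759 = 71·883 + 66
73: 62759 = 73·859 + 52
79: 62759 = 79·794 + 33
83: 62759 = 83·756 + 11
89: 62759 = 89·705 + 14
97: 62759 = 97·647

97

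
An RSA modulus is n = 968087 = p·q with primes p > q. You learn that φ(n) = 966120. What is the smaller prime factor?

971

φ(n) = (p−1)(q−1) = n − (p+q) + 1, so p + q = 968087 − 966120 + 1 = 1968.
p and q are the roots of t² − 1968t + 968087 = 0.
Discriminant: 1968² − 4·968087 = 3873024 − 3872348 = 676; √676 = 26.
q = (1968 − 26)/2 = 971, p = (1968 + 26)/2 = 997.
Check: 971 · 997 = 968087.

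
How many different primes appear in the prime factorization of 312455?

312455 = 5 · 62491
62491 = 11 · 5681
5681 = 13 · 437
437 = 19 · 23
312455 = 5 · 11 · 13 · 19 · 23, which has 5 distinct prime factors.

5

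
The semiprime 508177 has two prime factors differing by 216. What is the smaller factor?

613

Since p = q + 216, we have 508177 = q(q + 216), so q² + 216q − 508177 = 0.
Discriminant: 216² + 4·508177 = 46656 + 2032708 = 2079364; √2079364 = 1442.
q = (−216 + 1442)/2 = 613, and p = q + 216 = 829.
Check: 613 · 829 = 508177.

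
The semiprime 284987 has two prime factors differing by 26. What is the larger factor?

547

Since p = q + 26, we have 284987 = q(q + 26), so q² + 26q − 284987 = 0.
Discriminant: 26² + 4·284987 = 676 + 1139948 = 1140624; √1140624 = 1068.
q = (−26 + 1068)/2 = 521, and p = q + 26 = 547.
Check: 521 · 547 = 284987.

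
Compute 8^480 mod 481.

8^1 ≡ 8 (mod 481)
8^2 ≡ 8^2 = 64 ≡ 64 (mod 481)
8^4 ≡ 64^2 = 4096 ≡ 248 (mod 481)
8^8 ≡ 248^2 = 61504 ≡ 417 (mod 481)
8^16 ≡ 417^2 = 173889 ≡ 248 (mod 481)
8^32 ≡ 248^2 = 61504 ≡ 417 (mod 481)
8^64 ≡ 417^2 = 173889 ≡ 248 (mod 481)
8^128 ≡ 248^2 = 61504 ≡ 417 (mod 481)
8^256 ≡ 417^2 = 173889 ≡ 248 (mod 481)
480 = 256 + 128 + 64 + 32 in binary powers of 2.
So 8^480 ≡ 248 · 417 · 248 · 417 ≡ 1 (mod 481).
Since the result is 1, base 8 gives no evidence that 481 is composite.

1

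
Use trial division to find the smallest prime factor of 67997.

97

67997 is odd.
Digit sum 38, not divisible by 3.
Ends in 7: not divisible by 5.
7: 67997 = 7·9713 + 6
11: 67997 = 11·6181 + 6
13: 67997 = 13·5230 + 7
17: 67997 = 17·3999 + 14
19: 67997 = 19·3578 + 15
23: 67997 = 23·2956 + 9
29: 67997 = 29·2344 + 21
31: 67997 = 31·2193 + 14
37: 67997 = 37·1837 + 28
41: 67997 = 41·1658 + 19
43: 67997 = 43·1581 + 14
47: 67997 = 47·1446 + 35
53: 67997 = 53·1282 + 51
59: 67997 = 59·1152 + 29
61: 67997 = 61·1114 + 43
67: 67997 = 67·1014 + 59
71: 67997 = 71·957 + 50
73: 67997 = 73·931 + 34
79: 67997 = 79·860 + 57
83: 67997 = 83·819 + 20
89: 67997 = 89·764 + 1
97: 67997 = 97·701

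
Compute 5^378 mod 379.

5^1 ≡ 5 (mod 379)
5^2 ≡ 5^2 = 25 ≡ 25 (mod 379)
5^4 ≡ 25^2 = 625 ≡ 246 (mod 379)
5^8 ≡ 246^2 = 60516 ≡ 255 (mod 379)
5^16 ≡ 255^2 = 65025 ≡ 216 (mod 379)
5^32 ≡ 216^2 = 46656 ≡ 39 (mod 379)
5^64 ≡ 39^2 = 1521 ≡ 5 (mod 379)
5^128 ≡ 5^2 = 25 ≡ 25 (mod 379)
5^256 ≡ 25^2 = 625 ≡ 246 (mod 379)
378 = 256 + 64 + 32 + 16 + 8 + 2 in binary powers of 2.
So 5^378 ≡ 246 · 5 · 39 · 216 · 255 · 25 ≡ 1 (mod 379).
Since the result is 1, base 5 gives no evidence that 379 is composite.

1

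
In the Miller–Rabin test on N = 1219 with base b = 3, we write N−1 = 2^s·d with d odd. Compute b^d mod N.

1219 − 1 = 1218 = 2^1 · 609, so d = 609.
3^1 ≡ 3 (mod 1219)
3^2 ≡ 3^2 = 9 ≡ 9 (mod 1219)
3^4 ≡ 9^2 = 81 ≡ 81 (mod 1219)
3^8 ≡ 81^2 = 6561 ≡ 466 (mod 1219)
3^16 ≡ 466^2 = 217156 ≡ 174 (mod 1219)
3^32 ≡ 174^2 = 30276 ≡ 1020 (mod 1219)
3^64 ≡ 1020^2 = 1040400 ≡ 593 (mod 1219)
3^128 ≡ 593^2 = 351649 ≡ 577 (mod 1219)
3^256 ≡ 577^2 = 332929 ≡ 142 (mod 1219)
3^512 ≡ 142^2 = 20164 ≡ 660 (mod 1219)
609 = 512 + 64 + 32 + 1 in binary powers of 2.
So 3^609 ≡ 660 · 593 · 1020 · 3 ≡ 403 (mod 1219).
Squaring chain: 403; never reaches −1, so base 3 is a Miller–Rabin witness that 1219 is composite.

403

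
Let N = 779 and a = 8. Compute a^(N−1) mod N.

353

8^1 ≡ 8 (mod 779)
8^2 ≡ 8^2 = 64 ≡ 64 (mod 779)
8^4 ≡ 64^2 = 4096 ≡ 201 (mod 779)
8^8 ≡ 201^2 = 40401 ≡ 672 (mod 779)
8^16 ≡ 672^2 = 451584 ≡ 543 (mod 779)
8^32 ≡ 543^2 = 294849 ≡ 387 (mod 779)
8^64 ≡ 387^2 = 149769 ≡ 201 (mod 779)
8^128 ≡ 201^2 = 40401 ≡ 672 (mod 779)
8^256 ≡ 672^2 = 451584 ≡ 543 (mod 779)
8^512 ≡ 543^2 = 294849 ≡ 387 (mod 779)
778 = 512 + 256 + 8 + 2 in binary powers of 2.
So 8^778 ≡ 387 · 543 · 672 · 64 ≡ 353 (mod 779).
Since 353 ≠ 1, base 8 is a Fermat witness: 779 is composite.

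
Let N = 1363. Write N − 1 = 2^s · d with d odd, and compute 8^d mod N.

943

1363 − 1 = 1362 = 2^1 · 681, so d = 681.
8^1 ≡ 8 (mod 1363)
8^2 ≡ 8^2 = 64 ≡ 64 (mod 1363)
8^4 ≡ 64^2 = 4096 ≡ 7 (mod 1363)
8^8 ≡ 7^2 = 49 ≡ 49 (mod 1363)
8^16 ≡ 49^2 = 2401 ≡ 1038 (mod 1363)
8^32 ≡ 1038^2 = 1077444 ≡ 674 (mod 1363)
8^64 ≡ 674^2 = 454276 ≡ 397 (mod 1363)
8^128 ≡ 397^2 = 157609 ≡ 864 (mod 1363)
8^256 ≡ 864^2 = 746496 ≡ 935 (mod 1363)
8^512 ≡ 935^2 = 874225 ≡ 542 (mod 1363)
681 = 512 + 128 + 32 + 8 + 1 in binary powers of 2.
So 8^681 ≡ 542 · 864 · 674 · 49 · 8 ≡ 943 (mod 1363).
Squaring chain: 943; never reaches −1, so base 8 is a Miller–Rabin witness that 1363 is composite.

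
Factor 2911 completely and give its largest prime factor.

71

2911 = 41 · 71
71 is prime.
So 2911 = 41 · 71; the largest prime factor is 71.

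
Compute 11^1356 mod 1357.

11^1 ≡ 11 (mod 1357)
11^2 ≡ 11^2 = 121 ≡ 121 (mod 1357)
11^4 ≡ 121^2 = 14641 ≡ 1071 (mod 1357)
11^8 ≡ 1071^2 = 1147041 ≡ 376 (mod 1357)
11^16 ≡ 376^2 = 141376 ≡ 248 (mod 1357)
11^32 ≡ 248^2 = 61504 ≡ 439 (mod 1357)
11^64 ≡ 439^2 = 192721 ≡ 27 (mod 1357)
11^128 ≡ 27^2 = 729 ≡ 729 (mod 1357)
11^256 ≡ 729^2 = 531441 ≡ 854 (mod 1357)
11^512 ≡ 854^2 = 729316 ≡ 607 (mod 1357)
11^1024 ≡ 607^2 = 368449 ≡ 702 (mod 1357)
1356 = 1024 + 256 + 64 + 8 + 4 in binary powers of 2.
So 11^1356 ≡ 702 · 854 · 27 · 376 · 1071 ≡ 1268 (mod 1357).
Since 1268 ≠ 1, base 11 is a Fermat witness: 1357 is composite.

1268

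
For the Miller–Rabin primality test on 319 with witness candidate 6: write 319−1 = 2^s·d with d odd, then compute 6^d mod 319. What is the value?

319 − 1 = 318 = 2^1 · 159, so d = 159.
6^1 ≡ 6 (mod 319)
6^2 ≡ 6^2 = 36 ≡ 36 (mod 319)
6^4 ≡ 36^2 = 1296 ≡ 20 (mod 319)
6^8 ≡ 20^2 = 400 ≡ 81 (mod 319)
6^16 ≡ 81^2 = 6561 ≡ 181 (mod 319)
6^32 ≡ 181^2 = 32761 ≡ 223 (mod 319)
6^64 ≡ 223^2 = 49729 ≡ 284 (mod 319)
6^128 ≡ 284^2 = 80656 ≡ 268 (mod 319)
159 = 128 + 16 + 8 + 4 + 2 + 1 in binary powers of 2.
So 6^159 ≡ 268 · 181 · 81 · 20 · 36 · 6 ≡ 178 (mod 319).
Squaring chain: 178; never reaches −1, so base 6 is a Miller–Rabin witness that 319 is composite.

178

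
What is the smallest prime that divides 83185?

83185 is odd.
Digit sum 25, not divisible by 3.
Ends in 5: divisible by 5.

5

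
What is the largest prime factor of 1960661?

1960661 = 17 · 115333
115333 = 29 · 3977
3977 = 41 · 97
97 is prime.
So 1960661 = 17 · 29 · 41 · 97; the largest prime factor is 97.

97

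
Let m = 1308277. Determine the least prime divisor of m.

29

1308277 is odd.
Digit sum 28, not divisible by 3.
Ends in 7: not divisible by 5.
7: 1308277 = 7·186896 + 5
11: 1308277 = 11·118934 + 3
13: 1308277 = 13·100636 + 9
17: 1308277 = 17·76957 + 8
19: 1308277 = 19·68856 + 13
23: 1308277 = 23·56881 + 14
29: 1308277 = 29·45113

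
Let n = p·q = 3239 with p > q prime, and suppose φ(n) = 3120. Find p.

79

φ(n) = (p−1)(q−1) = n − (p+q) + 1, so p + q = 3239 − 3120 + 1 = 120.
p and q are the roots of t² − 120t + 3239 = 0.
Discriminant: 120² − 4·3239 = 14400 − 12956 = 1444; √1444 = 38.
q = (120 − 38)/2 = 41, p = (120 + 38)/2 = 79.
Check: 41 · 79 = 3239.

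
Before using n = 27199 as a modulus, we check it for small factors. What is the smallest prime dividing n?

27199 is odd.
Digit sum 28, not divisible by 3.
Ends in 9: not divisible by 5.
7: 27199 = 7·3885 + 4
11: 27199 = 11·2472 + 7
13: 27199 = 13·2092 + 3
17: 27199 = 17·1599 + 16
19: 27199 = 19·1431 + 10
23: 27199 = 23·1182 + 13
29: 27199 = 29·937 + 26
31: 27199 = 31·877 + 12
37: 27199 = 37·735 + 4
41: 27199 = 41·663 + 16
43: 27199 = 43·632 + 23
47: 27199 = 47·578 + 33
53: 27199 = 53·513 + 10
59: 27199 = 59·461

59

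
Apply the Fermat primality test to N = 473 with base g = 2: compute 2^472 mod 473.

422

2^1 ≡ 2 (mod 473)
2^2 ≡ 2^2 = 4 ≡ 4 (mod 473)
2^4 ≡ 4^2 = 16 ≡ 16 (mod 473)
2^8 ≡ 16^2 = 256 ≡ 256 (mod 473)
2^16 ≡ 256^2 = 65536 ≡ 262 (mod 473)
2^32 ≡ 262^2 = 68644 ≡ 59 (mod 473)
2^64 ≡ 59^2 = 3481 ≡ 170 (mod 473)
2^128 ≡ 170^2 = 28900 ≡ 47 (mod 473)
2^256 ≡ 47^2 = 2209 ≡ 317 (mod 473)
472 = 256 + 128 + 64 + 16 + 8 in binary powers of 2.
So 2^472 ≡ 317 · 47 · 170 · 262 · 256 ≡ 422 (mod 473).
Since 422 ≠ 1, base 2 is a Fermat witness: 473 is composite.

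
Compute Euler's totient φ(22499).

Factor: 22499 = 149 · 151.
φ(22499) = (149−1) · (151−1) = 148 · 150 = 22200.

22200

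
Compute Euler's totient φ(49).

42

Factor: 49 = 7^2.
φ(49) = 7^1·(7−1) = 42.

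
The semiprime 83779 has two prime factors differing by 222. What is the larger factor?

Since p = q + 222, we have 83779 = q(q + 222), so q² + 222q − 83779 = 0.
Discriminant: 222² + 4·83779 = 49284 + 335116 = 384400; √384400 = 620.
q = (−222 + 620)/2 = 199, and p = q + 222 = 421.
Check: 199 · 421 = 83779.

421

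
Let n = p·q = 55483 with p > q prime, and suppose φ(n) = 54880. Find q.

113

φ(n) = (p−1)(q−1) = n − (p+q) + 1, so p + q = 55483 − 54880 + 1 = 604.
p and q are the roots of t² − 604t + 55483 = 0.
Discriminant: 604² − 4·55483 = 364816 − 221932 = 142884; √142884 = 378.
q = (604 − 378)/2 = 113, p = (604 + 378)/2 = 491.
Check: 113 · 491 = 55483.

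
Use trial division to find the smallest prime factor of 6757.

29

6757 is odd.
Digit sum 25, not divisible by 3.
Ends in 7: not divisible by 5.
7: 6757 = 7·965 + 2
11: 6757 = 11·614 + 3
13: 6757 = 13·519 + 10
17: 6757 = 17·397 + 8
19: 6757 = 19·355 + 12
23: 6757 = 23·293 + 18
29: 6757 = 29·233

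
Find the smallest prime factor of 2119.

2119 is odd.
Digit sum 13, not divisible by 3.
Ends in 9: not divisible by 5.
7: 2119 = 7·302 + 5
11: 2119 = 11·192 + 7
13: 2119 = 13·163

13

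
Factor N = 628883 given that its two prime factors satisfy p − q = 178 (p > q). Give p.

Since p = q + 178, we have 628883 = q(q + 178), so q² + 178q − 628883 = 0.
Discriminant: 178² + 4·628883 = 31684 + 2515532 = 2547216; √2547216 = 1596.
q = (−178 + 1596)/2 = 709, and p = q + 178 = 887.
Check: 709 · 887 = 628883.

887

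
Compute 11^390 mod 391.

11^1 ≡ 11 (mod 391)
11^2 ≡ 11^2 = 121 ≡ 121 (mod 391)
11^4 ≡ 121^2 = 14641 ≡ 174 (mod 391)
11^8 ≡ 174^2 = 30276 ≡ 169 (mod 391)
11^16 ≡ 169^2 = 28561 ≡ 18 (mod 391)
11^32 ≡ 18^2 = 324 ≡ 324 (mod 391)
11^64 ≡ 324^2 = 104976 ≡ 188 (mod 391)
11^128 ≡ 188^2 = 35344 ≡ 154 (mod 391)
11^256 ≡ 154^2 = 23716 ≡ 256 (mod 391)
390 = 256 + 128 + 4 + 2 in binary powers of 2.
So 11^390 ≡ 256 · 154 · 174 · 121 ≡ 110 (mod 391).
Since 110 ≠ 1, base 11 is a Fermat witness: 391 is composite.

110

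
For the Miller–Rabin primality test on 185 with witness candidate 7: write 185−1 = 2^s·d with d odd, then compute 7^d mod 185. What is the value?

83

185 − 1 = 184 = 2^3 · 23, so d = 23.
7^1 ≡ 7 (mod 185)
7^2 ≡ 7^2 = 49 ≡ 49 (mod 185)
7^4 ≡ 49^2 = 2401 ≡ 181 (mod 185)
7^8 ≡ 181^2 = 32761 ≡ 16 (mod 185)
7^16 ≡ 16^2 = 256 ≡ 71 (mod 185)
23 = 16 + 4 + 2 + 1 in binary powers of 2.
So 7^23 ≡ 71 · 181 · 49 · 7 ≡ 83 (mod 185).
Squaring chain: 83 → 44 → 86; never reaches −1, so base 7 is a Miller–Rabin witness that 185 is composite.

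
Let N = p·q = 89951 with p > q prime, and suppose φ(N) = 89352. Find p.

φ(n) = (p−1)(q−1) = n − (p+q) + 1, so p + q = 89951 − 89352 + 1 = 600.
p and q are the roots of t² − 600t + 89951 = 0.
Discriminant: 600² − 4·89951 = 360000 − 359804 = 196; √196 = 14.
q = (600 − 14)/2 = 293, p = (600 + 14)/2 = 307.
Check: 293 · 307 = 89951.

307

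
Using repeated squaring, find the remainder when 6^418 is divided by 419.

6^1 ≡ 6 (mod 419)
6^2 ≡ 6^2 = 36 ≡ 36 (mod 419)
6^4 ≡ 36^2 = 1296 ≡ 39 (mod 419)
6^8 ≡ 39^2 = 1521 ≡ 264 (mod 419)
6^16 ≡ 264^2 = 69696 ≡ 142 (mod 419)
6^32 ≡ 142^2 = 20164 ≡ 52 (mod 419)
6^64 ≡ 52^2 = 2704 ≡ 190 (mod 419)
6^128 ≡ 190^2 = 36100 ≡ 66 (mod 419)
6^256 ≡ 66^2 = 4356 ≡ 166 (mod 419)
418 = 256 + 128 + 32 + 2 in binary powers of 2.
So 6^418 ≡ 166 · 66 · 52 · 36 ≡ 1 (mod 419).
Since the result is 1, base 6 gives no evidence that 419 is composite.

1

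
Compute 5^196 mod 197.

5^1 ≡ 5 (mod 197)
5^2 ≡ 5^2 = 25 ≡ 25 (mod 197)
5^4 ≡ 25^2 = 625 ≡ 34 (mod 197)
5^8 ≡ 34^2 = 1156 ≡ 171 (mod 197)
5^16 ≡ 171^2 = 29241 ≡ 85 (mod 197)
5^32 ≡ 85^2 = 7225 ≡ 133 (mod 197)
5^64 ≡ 133^2 = 17689 ≡ 156 (mod 197)
5^128 ≡ 156^2 = 24336 ≡ 105 (mod 197)
196 = 128 + 64 + 4 in binary powers of 2.
So 5^196 ≡ 105 · 156 · 34 ≡ 1 (mod 197).
Since the result is 1, base 5 gives no evidence that 197 is composite.

1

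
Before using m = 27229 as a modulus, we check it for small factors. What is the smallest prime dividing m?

73

27229 is odd.
Digit sum 22, not divisible by 3.
Ends in 9: not divisible by 5.
7: 27229 = 7·3889 + 6
11: 27229 = 11·2475 + 4
13: 27229 = 13·2094 + 7
17: 27229 = 17·1601 + 12
19: 27229 = 19·1433 + 2
23: 27229 = 23·1183 + 20
29: 27229 = 29·938 + 27
31: 27229 = 31·878 + 11
37: 27229 = 37·735 + 34
41: 27229 = 41·664 + 5
43: 27229 = 43·633 + 10
47: 27229 = 47·579 + 16
53: 27229 = 53·513 + 40
59: 27229 = 59·461 + 30
61: 27229 = 61·446 + 23
67: 27229 = 67·406 + 27
71: 27229 = 71·383 + 36
73: 27229 = 73·373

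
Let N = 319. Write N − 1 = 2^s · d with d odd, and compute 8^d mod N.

319 − 1 = 318 = 2^1 · 159, so d = 159.
8^1 ≡ 8 (mod 319)
8^2 ≡ 8^2 = 64 ≡ 64 (mod 319)
8^4 ≡ 64^2 = 4096 ≡ 268 (mod 319)
8^8 ≡ 268^2 = 71824 ≡ 49 (mod 319)
8^16 ≡ 49^2 = 2401 ≡ 168 (mod 319)
8^32 ≡ 168^2 = 28224 ≡ 152 (mod 319)
8^64 ≡ 152^2 = 23104 ≡ 136 (mod 319)
8^128 ≡ 136^2 = 18496 ≡ 313 (mod 319)
159 = 128 + 16 + 8 + 4 + 2 + 1 in binary powers of 2.
So 8^159 ≡ 313 · 168 · 49 · 268 · 64 · 8 ≡ 205 (mod 319).
Squaring chain: 205; never reaches −1, so base 8 is a Miller–Rabin witness that 319 is composite.

205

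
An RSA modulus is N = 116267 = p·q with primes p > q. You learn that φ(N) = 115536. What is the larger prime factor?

φ(n) = (p−1)(q−1) = n − (p+q) + 1, so p + q = 116267 − 115536 + 1 = 732.
p and q are the roots of t² − 732t + 116267 = 0.
Discriminant: 732² − 4·116267 = 535824 − 465068 = 70756; √70756 = 266.
q = (732 − 266)/2 = 233, p = (732 + 266)/2 = 499.
Check: 233 · 499 = 116267.

499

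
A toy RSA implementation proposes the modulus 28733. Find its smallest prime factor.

59

28733 is odd.
Digit sum 23, not divisible by 3.
Ends in 3: not divisible by 5.
7: 28733 = 7·4104 + 5
11: 28733 = 11·2612 + 1
13: 28733 = 13·2210 + 3
17: 28733 = 17·1690 + 3
19: 28733 = 19·1512 + 5
23: 28733 = 23·1249 + 6
29: 28733 = 29·990 + 23
31: 28733 = 31·926 + 27
37: 28733 = 37·776 + 21
41: 28733 = 41·700 + 33
43: 28733 = 43·668 + 9
47: 28733 = 47·611 + 16
53: 28733 = 53·542 + 7
59: 28733 = 59·487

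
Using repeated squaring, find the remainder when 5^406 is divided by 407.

104

5^1 ≡ 5 (mod 407)
5^2 ≡ 5^2 = 25 ≡ 25 (mod 407)
5^4 ≡ 25^2 = 625 ≡ 218 (mod 407)
5^8 ≡ 218^2 = 47524 ≡ 312 (mod 407)
5^16 ≡ 312^2 = 97344 ≡ 71 (mod 407)
5^32 ≡ 71^2 = 5041 ≡ 157 (mod 407)
5^64 ≡ 157^2 = 24649 ≡ 229 (mod 407)
5^128 ≡ 229^2 = 52441 ≡ 345 (mod 407)
5^256 ≡ 345^2 = 119025 ≡ 181 (mod 407)
406 = 256 + 128 + 16 + 4 + 2 in binary powers of 2.
So 5^406 ≡ 181 · 345 · 71 · 218 · 25 ≡ 104 (mod 407).
Since 104 ≠ 1, base 5 is a Fermat witness: 407 is composite.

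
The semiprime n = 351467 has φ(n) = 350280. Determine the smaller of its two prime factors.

φ(n) = (p−1)(q−1) = n − (p+q) + 1, so p + q = 351467 − 350280 + 1 = 1188.
p and q are the roots of t² − 1188t + 351467 = 0.
Discriminant: 1188² − 4·351467 = 1411344 − 1405868 = 5476; √5476 = 74.
q = (1188 − 74)/2 = 557, p = (1188 + 74)/2 = 631.
Check: 557 · 631 = 351467.

557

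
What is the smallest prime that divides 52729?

52729 is odd.
Digit sum 25, not divisible by 3.
Ends in 9: not divisible by 5.
7: 52729 = 7·7532 + 5
11: 52729 = 11·4793 + 6
13: 52729 = 13·4056 + 1
17: 52729 = 17·3101 + 12
19: 52729 = 19·2775 + 4
23: 52729 = 23·2292 + 13
29: 52729 = 29·1818 + 7
31: 52729 = 31·1700 + 29
37: 52729 = 37·1425 + 4
41: 52729 = 41·1286 + 3
43: 52729 = 43·1226 + 11
47: 52729 = 47·1121 + 42
53: 52729 = 53·994 + 47
59: 52729 = 59·893 + 42
61: 52729 = 61·864 + 25
67: 52729 = 67·787

67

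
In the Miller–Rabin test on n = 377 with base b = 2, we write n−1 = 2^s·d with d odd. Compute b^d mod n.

377 − 1 = 376 = 2^3 · 47, so d = 47.
2^1 ≡ 2 (mod 377)
2^2 ≡ 2^2 = 4 ≡ 4 (mod 377)
2^4 ≡ 4^2 = 16 ≡ 16 (mod 377)
2^8 ≡ 16^2 = 256 ≡ 256 (mod 377)
2^16 ≡ 256^2 = 65536 ≡ 315 (mod 377)
2^32 ≡ 315^2 = 99225 ≡ 74 (mod 377)
47 = 32 + 8 + 4 + 2 + 1 in binary powers of 2.
So 2^47 ≡ 74 · 256 · 16 · 4 · 2 ≡ 345 (mod 377).
Squaring chain: 345 → 270 → 139; never reaches −1, so base 2 is a Miller–Rabin witness that 377 is composite.

345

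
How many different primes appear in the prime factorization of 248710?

248710 = 2 · 124355
124355 = 5 · 24871
24871 = 7 · 3553
3553 = 11 · 323
323 = 17 · 19
248710 = 2 · 5 · 7 · 11 · 17 · 19, which has 6 distinct prime factors.

6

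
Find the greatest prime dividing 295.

295 = 5 · 59
59 is prime.
So 295 = 5 · 59; the largest prime factor is 59.

59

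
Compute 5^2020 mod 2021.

883

5^1 ≡ 5 (mod 2021)
5^2 ≡ 5^2 = 25 ≡ 25 (mod 2021)
5^4 ≡ 25^2 = 625 ≡ 625 (mod 2021)
5^8 ≡ 625^2 = 390625 ≡ 572 (mod 2021)
5^16 ≡ 572^2 = 327184 ≡ 1803 (mod 2021)
5^32 ≡ 1803^2 = 3250809 ≡ 1041 (mod 2021)
5^64 ≡ 1041^2 = 1083681 ≡ 425 (mod 2021)
5^128 ≡ 425^2 = 180625 ≡ 756 (mod 2021)
5^256 ≡ 756^2 = 571536 ≡ 1614 (mod 2021)
5^512 ≡ 1614^2 = 2604996 ≡ 1948 (mod 2021)
5^1024 ≡ 1948^2 = 3794704 ≡ 1287 (mod 2021)
2020 = 1024 + 512 + 256 + 128 + 64 + 32 + 4 in binary powers of 2.
So 5^2020 ≡ 1287 · 1948 · 1614 · 756 · 425 · 1041 · 625 ≡ 883 (mod 2021).
Since 883 ≠ 1, base 5 is a Fermat witness: 2021 is composite.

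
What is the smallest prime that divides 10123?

53

10123 is odd.
Digit sum 7, not divisible by 3.
Ends in 3: not divisible by 5.
7: 10123 = 7·1446 + 1
11: 10123 = 11·920 + 3
13: 10123 = 13·778 + 9
17: 10123 = 17·595 + 8
19: 10123 = 19·532 + 15
23: 10123 = 23·440 + 3
29: 10123 = 29·349 + 2
31: 10123 = 31·326 + 17
37: 10123 = 37·273 + 22
41: 10123 = 41·246 + 37
43: 10123 = 43·235 + 18
47: 10123 = 47·215 + 18
53: 10123 = 53·191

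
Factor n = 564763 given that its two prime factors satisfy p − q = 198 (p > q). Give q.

659

Since p = q + 198, we have 564763 = q(q + 198), so q² + 198q − 564763 = 0.
Discriminant: 198² + 4·564763 = 39204 + 2259052 = 2298256; √2298256 = 1516.
q = (−198 + 1516)/2 = 659, and p = q + 198 = 857.
Check: 659 · 857 = 564763.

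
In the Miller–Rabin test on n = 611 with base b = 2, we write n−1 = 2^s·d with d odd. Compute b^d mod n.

611 − 1 = 610 = 2^1 · 305, so d = 305.
2^1 ≡ 2 (mod 611)
2^2 ≡ 2^2 = 4 ≡ 4 (mod 611)
2^4 ≡ 4^2 = 16 ≡ 16 (mod 611)
2^8 ≡ 16^2 = 256 ≡ 256 (mod 611)
2^16 ≡ 256^2 = 65536 ≡ 159 (mod 611)
2^32 ≡ 159^2 = 25281 ≡ 230 (mod 611)
2^64 ≡ 230^2 = 52900 ≡ 354 (mod 611)
2^128 ≡ 354^2 = 125316 ≡ 61 (mod 611)
2^256 ≡ 61^2 = 3721 ≡ 55 (mod 611)
305 = 256 + 32 + 16 + 1 in binary powers of 2.
So 2^305 ≡ 55 · 230 · 159 · 2 ≡ 487 (mod 611).
Squaring chain: 487; never reaches −1, so base 2 is a Miller–Rabin witness that 611 is composite.

487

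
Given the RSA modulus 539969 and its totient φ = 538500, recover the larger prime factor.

φ(n) = (p−1)(q−1) = n − (p+q) + 1, so p + q = 539969 − 538500 + 1 = 1470.
p and q are the roots of t² − 1470t + 539969 = 0.
Discriminant: 1470² − 4·539969 = 2160900 − 2159876 = 1024; √1024 = 32.
q = (1470 − 32)/2 = 719, p = (1470 + 32)/2 = 751.
Check: 719 · 751 = 539969.

751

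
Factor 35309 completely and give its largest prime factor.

67

35309 = 17 · 2077
2077 = 31 · 67
67 is prime.
So 35309 = 17 · 31 · 67; the largest prime factor is 67.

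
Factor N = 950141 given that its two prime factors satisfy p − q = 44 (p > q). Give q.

953

Since p = q + 44, we have 950141 = q(q + 44), so q² + 44q − 950141 = 0.
Discriminant: 44² + 4·950141 = 1936 + 3800564 = 3802500; √3802500 = 1950.
q = (−44 + 1950)/2 = 953, and p = q + 44 = 997.
Check: 953 · 997 = 950141.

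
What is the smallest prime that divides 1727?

1727 is odd.
Digit sum 17, not divisible by 3.
Ends in 7: not divisible by 5.
7: 1727 = 7·246 + 5
11: 1727 = 11·157

11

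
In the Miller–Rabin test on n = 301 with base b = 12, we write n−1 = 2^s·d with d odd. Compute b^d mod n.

301 − 1 = 300 = 2^2 · 75, so d = 75.
12^1 ≡ 12 (mod 301)
12^2 ≡ 12^2 = 144 ≡ 144 (mod 301)
12^4 ≡ 144^2 = 20736 ≡ 268 (mod 301)
12^8 ≡ 268^2 = 71824 ≡ 186 (mod 301)
12^16 ≡ 186^2 = 34596 ≡ 282 (mod 301)
12^32 ≡ 282^2 = 79524 ≡ 60 (mod 301)
12^64 ≡ 60^2 = 3600 ≡ 289 (mod 301)
75 = 64 + 8 + 2 + 1 in binary powers of 2.
So 12^75 ≡ 289 · 186 · 144 · 12 ≡ 118 (mod 301).
Squaring chain: 118 → 78; never reaches −1, so base 12 is a Miller–Rabin witness that 301 is composite.

118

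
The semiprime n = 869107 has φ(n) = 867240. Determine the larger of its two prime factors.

φ(n) = (p−1)(q−1) = n − (p+q) + 1, so p + q = 869107 − 867240 + 1 = 1868.
p and q are the roots of t² − 1868t + 869107 = 0.
Discriminant: 1868² − 4·869107 = 3489424 − 3476428 = 12996; √12996 = 114.
q = (1868 − 114)/2 = 877, p = (1868 + 114)/2 = 991.
Check: 877 · 991 = 869107.

991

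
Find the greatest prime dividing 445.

445 = 5 · 89
89 is prime.
So 445 = 5 · 89; the largest prime factor is 89.

89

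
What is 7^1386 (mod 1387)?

7^1 ≡ 7 (mod 1387)
7^2 ≡ 7^2 = 49 ≡ 49 (mod 1387)
7^4 ≡ 49^2 = 2401 ≡ 1014 (mod 1387)
7^8 ≡ 1014^2 = 1028196 ≡ 429 (mod 1387)
7^16 ≡ 429^2 = 184041 ≡ 957 (mod 1387)
7^32 ≡ 957^2 = 915849 ≡ 429 (mod 1387)
7^64 ≡ 429^2 = 184041 ≡ 957 (mod 1387)
7^128 ≡ 957^2 = 915849 ≡ 429 (mod 1387)
7^256 ≡ 429^2 = 184041 ≡ 957 (mod 1387)
7^512 ≡ 957^2 = 915849 ≡ 429 (mod 1387)
7^1024 ≡ 429^2 = 184041 ≡ 957 (mod 1387)
1386 = 1024 + 256 + 64 + 32 + 8 + 2 in binary powers of 2.
So 7^1386 ≡ 957 · 957 · 957 · 429 · 429 · 49 ≡ 1122 (mod 1387).
Since 1122 ≠ 1, base 7 is a Fermat witness: 1387 is composite.

1122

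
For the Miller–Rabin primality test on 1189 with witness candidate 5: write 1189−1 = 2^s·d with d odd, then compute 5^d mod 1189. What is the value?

1189 − 1 = 1188 = 2^2 · 297, so d = 297.
5^1 ≡ 5 (mod 1189)
5^2 ≡ 5^2 = 25 ≡ 25 (mod 1189)
5^4 ≡ 25^2 = 625 ≡ 625 (mod 1189)
5^8 ≡ 625^2 = 390625 ≡ 633 (mod 1189)
5^16 ≡ 633^2 = 400689 ≡ 1185 (mod 1189)
5^32 ≡ 1185^2 = 1404225 ≡ 16 (mod 1189)
5^64 ≡ 16^2 = 256 ≡ 256 (mod 1189)
5^128 ≡ 256^2 = 65536 ≡ 141 (mod 1189)
5^256 ≡ 141^2 = 19881 ≡ 857 (mod 1189)
297 = 256 + 32 + 8 + 1 in binary powers of 2.
So 5^297 ≡ 857 · 16 · 633 · 5 ≡ 1169 (mod 1189).
Squaring chain: 1169 → 400; never reaches −1, so base 5 is a Miller–Rabin witness that 1189 is composite.

1169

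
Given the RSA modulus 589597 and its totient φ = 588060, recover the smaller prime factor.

φ(n) = (p−1)(q−1) = n − (p+q) + 1, so p + q = 589597 − 588060 + 1 = 1538.
p and q are the roots of t² − 1538t + 589597 = 0.
Discriminant: 1538² − 4·589597 = 2365444 − 2358388 = 7056; √7056 = 84.
q = (1538 − 84)/2 = 727, p = (1538 + 84)/2 = 811.
Check: 727 · 811 = 589597.

727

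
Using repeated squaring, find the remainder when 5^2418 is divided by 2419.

5^1 ≡ 5 (mod 2419)
5^2 ≡ 5^2 = 25 ≡ 25 (mod 2419)
5^4 ≡ 25^2 = 625 ≡ 625 (mod 2419)
5^8 ≡ 625^2 = 390625 ≡ 1166 (mod 2419)
5^16 ≡ 1166^2 = 1359556 ≡ 78 (mod 2419)
5^32 ≡ 78^2 = 6084 ≡ 1246 (mod 2419)
5^64 ≡ 1246^2 = 1552516 ≡ 1937 (mod 2419)
5^128 ≡ 1937^2 = 3751969 ≡ 100 (mod 2419)
5^256 ≡ 100^2 = 10000 ≡ 324 (mod 2419)
5^512 ≡ 324^2 = 104976 ≡ 959 (mod 2419)
5^1024 ≡ 959^2 = 919681 ≡ 461 (mod 2419)
5^2048 ≡ 461^2 = 212521 ≡ 2068 (mod 2419)
2418 = 2048 + 256 + 64 + 32 + 16 + 2 in binary powers of 2.
So 5^2418 ≡ 2068 · 324 · 1937 · 1246 · 78 · 25 ≡ 433 (mod 2419).
Since 433 ≠ 1, base 5 is a Fermat witness: 2419 is composite.

433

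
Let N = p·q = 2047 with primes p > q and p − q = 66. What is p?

89

Since p = q + 66, we have 2047 = q(q + 66), so q² + 66q − 2047 = 0.
Discriminant: 66² + 4·2047 = 4356 + 8188 = 12544; √12544 = 112.
q = (−66 + 112)/2 = 23, and p = q + 66 = 89.
Check: 23 · 89 = 2047.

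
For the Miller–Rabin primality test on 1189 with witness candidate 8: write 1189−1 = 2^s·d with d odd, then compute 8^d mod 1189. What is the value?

39

1189 − 1 = 1188 = 2^2 · 297, so d = 297.
8^1 ≡ 8 (mod 1189)
8^2 ≡ 8^2 = 64 ≡ 64 (mod 1189)
8^4 ≡ 64^2 = 4096 ≡ 529 (mod 1189)
8^8 ≡ 529^2 = 279841 ≡ 426 (mod 1189)
8^16 ≡ 426^2 = 181476 ≡ 748 (mod 1189)
8^32 ≡ 748^2 = 559504 ≡ 674 (mod 1189)
8^64 ≡ 674^2 = 454276 ≡ 78 (mod 1189)
8^128 ≡ 78^2 = 6084 ≡ 139 (mod 1189)
8^256 ≡ 139^2 = 19321 ≡ 297 (mod 1189)
297 = 256 + 32 + 8 + 1 in binary powers of 2.
So 8^297 ≡ 297 · 674 · 426 · 8 ≡ 39 (mod 1189).
Squaring chain: 39 → 332; never reaches −1, so base 8 is a Miller–Rabin witness that 1189 is composite.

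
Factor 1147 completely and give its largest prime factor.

37

1147 = 31 · 37
37 is prime.
So 1147 = 31 · 37; the largest prime factor is 37.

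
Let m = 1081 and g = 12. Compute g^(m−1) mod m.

98

12^1 ≡ 12 (mod 1081)
12^2 ≡ 12^2 = 144 ≡ 144 (mod 1081)
12^4 ≡ 144^2 = 20736 ≡ 197 (mod 1081)
12^8 ≡ 197^2 = 38809 ≡ 974 (mod 1081)
12^16 ≡ 974^2 = 948676 ≡ 639 (mod 1081)
12^32 ≡ 639^2 = 408321 ≡ 784 (mod 1081)
12^64 ≡ 784^2 = 614656 ≡ 648 (mod 1081)
12^128 ≡ 648^2 = 419904 ≡ 476 (mod 1081)
12^256 ≡ 476^2 = 226576 ≡ 647 (mod 1081)
12^512 ≡ 647^2 = 418609 ≡ 262 (mod 1081)
12^1024 ≡ 262^2 = 68644 ≡ 541 (mod 1081)
1080 = 1024 + 32 + 16 + 8 in binary powers of 2.
So 12^1080 ≡ 541 · 784 · 639 · 974 ≡ 98 (mod 1081).
Since 98 ≠ 1, base 12 is a Fermat witness: 1081 is composite.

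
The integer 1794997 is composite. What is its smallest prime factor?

67

1794997 is odd.
Digit sum 46, not divisible by 3.
Ends in 7: not divisible by 5.
7: 1794997 = 7·256428 + 1
11: 1794997 = 11·163181 + 6
13: 1794997 = 13·138076 + 9
17: 1794997 = 17·105588 + 1
19: 1794997 = 19·94473 + 10
23: 1794997 = 23·78043 + 8
29: 1794997 = 29·61896 + 13
31: 1794997 = 31·57903 + 4
37: 1794997 = 37·48513 + 16
41: 1794997 = 41·43780 + 17
43: 1794997 = 43·41744 + 5
47: 1794997 = 47·38191 + 20
53: 1794997 = 53·33867 + 46
59: 1794997 = 59·30423 + 40
61: 1794997 = 61·29426 + 11
67: 1794997 = 67·26791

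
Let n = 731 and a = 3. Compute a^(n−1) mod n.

195

3^1 ≡ 3 (mod 731)
3^2 ≡ 3^2 = 9 ≡ 9 (mod 731)
3^4 ≡ 9^2 = 81 ≡ 81 (mod 731)
3^8 ≡ 81^2 = 6561 ≡ 713 (mod 731)
3^16 ≡ 713^2 = 508369 ≡ 324 (mod 731)
3^32 ≡ 324^2 = 104976 ≡ 443 (mod 731)
3^64 ≡ 443^2 = 196249 ≡ 341 (mod 731)
3^128 ≡ 341^2 = 116281 ≡ 52 (mod 731)
3^256 ≡ 52^2 = 2704 ≡ 511 (mod 731)
3^512 ≡ 511^2 = 261121 ≡ 154 (mod 731)
730 = 512 + 128 + 64 + 16 + 8 + 2 in binary powers of 2.
So 3^730 ≡ 154 · 52 · 341 · 324 · 713 · 9 ≡ 195 (mod 731).
Since 195 ≠ 1, base 3 is a Fermat witness: 731 is composite.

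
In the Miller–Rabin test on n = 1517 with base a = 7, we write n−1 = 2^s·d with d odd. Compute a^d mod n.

1265

1517 − 1 = 1516 = 2^2 · 379, so d = 379.
7^1 ≡ 7 (mod 1517)
7^2 ≡ 7^2 = 49 ≡ 49 (mod 1517)
7^4 ≡ 49^2 = 2401 ≡ 884 (mod 1517)
7^8 ≡ 884^2 = 781456 ≡ 201 (mod 1517)
7^16 ≡ 201^2 = 40401 ≡ 959 (mod 1517)
7^32 ≡ 959^2 = 919681 ≡ 379 (mod 1517)
7^64 ≡ 379^2 = 143641 ≡ 1043 (mod 1517)
7^128 ≡ 1043^2 = 1087849 ≡ 160 (mod 1517)
7^256 ≡ 160^2 = 25600 ≡ 1328 (mod 1517)
379 = 256 + 64 + 32 + 16 + 8 + 2 + 1 in binary powers of 2.
So 7^379 ≡ 1328 · 1043 · 379 · 959 · 201 · 49 · 7 ≡ 1265 (mod 1517).
Squaring chain: 1265 → 1307; never reaches −1, so base 7 is a Miller–Rabin witness that 1517 is composite.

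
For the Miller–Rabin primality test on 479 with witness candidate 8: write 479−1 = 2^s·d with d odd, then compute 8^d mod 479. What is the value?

1

479 − 1 = 478 = 2^1 · 239, so d = 239.
8^1 ≡ 8 (mod 479)
8^2 ≡ 8^2 = 64 ≡ 64 (mod 479)
8^4 ≡ 64^2 = 4096 ≡ 264 (mod 479)
8^8 ≡ 264^2 = 69696 ≡ 241 (mod 479)
8^16 ≡ 241^2 = 58081 ≡ 122 (mod 479)
8^32 ≡ 122^2 = 14884 ≡ 35 (mod 479)
8^64 ≡ 35^2 = 1225 ≡ 267 (mod 479)
8^128 ≡ 267^2 = 71289 ≡ 397 (mod 479)
239 = 128 + 64 + 32 + 8 + 4 + 2 + 1 in binary powers of 2.
So 8^239 ≡ 397 · 267 · 35 · 241 · 264 · 64 · 8 ≡ 1 (mod 479).
Since 8^d ≡ 1 (mod 479), base 8 does not prove 479 composite.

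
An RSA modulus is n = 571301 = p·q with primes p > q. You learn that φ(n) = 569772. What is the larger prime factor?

φ(n) = (p−1)(q−1) = n − (p+q) + 1, so p + q = 571301 − 569772 + 1 = 1530.
p and q are the roots of t² − 1530t + 571301 = 0.
Discriminant: 1530² − 4·571301 = 2340900 − 2285204 = 55696; √55696 = 236.
q = (1530 − 236)/2 = 647, p = (1530 + 236)/2 = 883.
Check: 647 · 883 = 571301.

883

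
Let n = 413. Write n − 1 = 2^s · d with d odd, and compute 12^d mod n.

413 − 1 = 412 = 2^2 · 103, so d = 103.
12^1 ≡ 12 (mod 413)
12^2 ≡ 12^2 = 144 ≡ 144 (mod 413)
12^4 ≡ 144^2 = 20736 ≡ 86 (mod 413)
12^8 ≡ 86^2 = 7396 ≡ 375 (mod 413)
12^16 ≡ 375^2 = 140625 ≡ 205 (mod 413)
12^32 ≡ 205^2 = 42025 ≡ 312 (mod 413)
12^64 ≡ 312^2 = 97344 ≡ 289 (mod 413)
103 = 64 + 32 + 4 + 2 + 1 in binary powers of 2.
So 12^103 ≡ 289 · 312 · 86 · 144 · 12 ≡ 264 (mod 413).
Squaring chain: 264 → 312; never reaches −1, so base 12 is a Miller–Rabin witness that 413 is composite.

264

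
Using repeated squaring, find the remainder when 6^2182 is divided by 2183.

1553

6^1 ≡ 6 (mod 2183)
6^2 ≡ 6^2 = 36 ≡ 36 (mod 2183)
6^4 ≡ 36^2 = 1296 ≡ 1296 (mod 2183)
6^8 ≡ 1296^2 = 1679616 ≡ 889 (mod 2183)
6^16 ≡ 889^2 = 790321 ≡ 75 (mod 2183)
6^32 ≡ 75^2 = 5625 ≡ 1259 (mod 2183)
6^64 ≡ 1259^2 = 1585081 ≡ 223 (mod 2183)
6^128 ≡ 223^2 = 49729 ≡ 1703 (mod 2183)
6^256 ≡ 1703^2 = 2900209 ≡ 1185 (mod 2183)
6^512 ≡ 1185^2 = 1404225 ≡ 556 (mod 2183)
6^1024 ≡ 556^2 = 309136 ≡ 1333 (mod 2183)
6^2048 ≡ 1333^2 = 1776889 ≡ 2110 (mod 2183)
2182 = 2048 + 128 + 4 + 2 in binary powers of 2.
So 6^2182 ≡ 2110 · 1703 · 1296 · 36 ≡ 1553 (mod 2183).
Since 1553 ≠ 1, base 6 is a Fermat witness: 2183 is composite.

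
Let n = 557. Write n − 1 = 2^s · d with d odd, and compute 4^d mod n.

557 − 1 = 556 = 2^2 · 139, so d = 139.
4^1 ≡ 4 (mod 557)
4^2 ≡ 4^2 = 16 ≡ 16 (mod 557)
4^4 ≡ 16^2 = 256 ≡ 256 (mod 557)
4^8 ≡ 256^2 = 65536 ≡ 367 (mod 557)
4^16 ≡ 367^2 = 134689 ≡ 452 (mod 557)
4^32 ≡ 452^2 = 204304 ≡ 442 (mod 557)
4^64 ≡ 442^2 = 195364 ≡ 414 (mod 557)
4^128 ≡ 414^2 = 171396 ≡ 397 (mod 557)
139 = 128 + 8 + 2 + 1 in binary powers of 2.
So 4^139 ≡ 397 · 367 · 16 · 4 ≡ 556 (mod 557).
Since 4^d ≡ 556 (mod 557), base 4 does not prove 557 composite.

556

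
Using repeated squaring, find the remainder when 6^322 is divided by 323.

6^1 ≡ 6 (mod 323)
6^2 ≡ 6^2 = 36 ≡ 36 (mod 323)
6^4 ≡ 36^2 = 1296 ≡ 4 (mod 323)
6^8 ≡ 4^2 = 16 ≡ 16 (mod 323)
6^16 ≡ 16^2 = 256 ≡ 256 (mod 323)
6^32 ≡ 256^2 = 65536 ≡ 290 (mod 323)
6^64 ≡ 290^2 = 84100 ≡ 120 (mod 323)
6^128 ≡ 120^2 = 14400 ≡ 188 (mod 323)
6^256 ≡ 188^2 = 35344 ≡ 137 (mod 323)
322 = 256 + 64 + 2 in binary powers of 2.
So 6^322 ≡ 137 · 120 · 36 ≡ 104 (mod 323).
Since 104 ≠ 1, base 6 is a Fermat witness: 323 is composite.

104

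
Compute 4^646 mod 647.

1

4^1 ≡ 4 (mod 647)
4^2 ≡ 4^2 = 16 ≡ 16 (mod 647)
4^4 ≡ 16^2 = 256 ≡ 256 (mod 647)
4^8 ≡ 256^2 = 65536 ≡ 189 (mod 647)
4^16 ≡ 189^2 = 35721 ≡ 136 (mod 647)
4^32 ≡ 136^2 = 18496 ≡ 380 (mod 647)
4^64 ≡ 380^2 = 144400 ≡ 119 (mod 647)
4^128 ≡ 119^2 = 14161 ≡ 574 (mod 647)
4^256 ≡ 574^2 = 329476 ≡ 153 (mod 647)
4^512 ≡ 153^2 = 23409 ≡ 117 (mod 647)
646 = 512 + 128 + 4 + 2 in binary powers of 2.
So 4^646 ≡ 117 · 574 · 256 · 16 ≡ 1 (mod 647).
Since the result is 1, base 4 gives no evidence that 647 is composite.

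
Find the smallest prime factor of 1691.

1691 is odd.
Digit sum 17, not divisible by 3.
Ends in 1: not divisible by 5.
7: 1691 = 7·241 + 4
11: 1691 = 11·153 + 8
13: 1691 = 13·130 + 1
17: 1691 = 17·99 + 8
19: 1691 = 19·89

19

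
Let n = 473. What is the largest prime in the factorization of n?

473 = 11 · 43
43 is prime.
So 473 = 11 · 43; the largest prime factor is 43.

43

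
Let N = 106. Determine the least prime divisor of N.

2

106 is even: 2 divides it.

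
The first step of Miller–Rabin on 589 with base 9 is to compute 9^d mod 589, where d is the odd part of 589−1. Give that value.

64

589 − 1 = 588 = 2^2 · 147, so d = 147.
9^1 ≡ 9 (mod 589)
9^2 ≡ 9^2 = 81 ≡ 81 (mod 589)
9^4 ≡ 81^2 = 6561 ≡ 82 (mod 589)
9^8 ≡ 82^2 = 6724 ≡ 245 (mod 589)
9^16 ≡ 245^2 = 60025 ≡ 536 (mod 589)
9^32 ≡ 536^2 = 287296 ≡ 453 (mod 589)
9^64 ≡ 453^2 = 205209 ≡ 237 (mod 589)
9^128 ≡ 237^2 = 56169 ≡ 214 (mod 589)
147 = 128 + 16 + 2 + 1 in binary powers of 2.
So 9^147 ≡ 214 · 536 · 81 · 9 ≡ 64 (mod 589).
Squaring chain: 64 → 562; never reaches −1, so base 9 is a Miller–Rabin witness that 589 is composite.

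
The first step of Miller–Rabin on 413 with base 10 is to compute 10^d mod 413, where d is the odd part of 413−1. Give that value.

413 − 1 = 412 = 2^2 · 103, so d = 103.
10^1 ≡ 10 (mod 413)
10^2 ≡ 10^2 = 100 ≡ 100 (mod 413)
10^4 ≡ 100^2 = 10000 ≡ 88 (mod 413)
10^8 ≡ 88^2 = 7744 ≡ 310 (mod 413)
10^16 ≡ 310^2 = 96100 ≡ 284 (mod 413)
10^32 ≡ 284^2 = 80656 ≡ 121 (mod 413)
10^64 ≡ 121^2 = 14641 ≡ 186 (mod 413)
103 = 64 + 32 + 4 + 2 + 1 in binary powers of 2.
So 10^103 ≡ 186 · 121 · 88 · 100 · 10 ≡ 129 (mod 413).
Squaring chain: 129 → 121; never reaches −1, so base 10 is a Miller–Rabin witness that 413 is composite.

129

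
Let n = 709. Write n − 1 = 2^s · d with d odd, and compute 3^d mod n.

1

709 − 1 = 708 = 2^2 · 177, so d = 177.
3^1 ≡ 3 (mod 709)
3^2 ≡ 3^2 = 9 ≡ 9 (mod 709)
3^4 ≡ 9^2 = 81 ≡ 81 (mod 709)
3^8 ≡ 81^2 = 6561 ≡ 180 (mod 709)
3^16 ≡ 180^2 = 32400 ≡ 495 (mod 709)
3^32 ≡ 495^2 = 245025 ≡ 420 (mod 709)
3^64 ≡ 420^2 = 176400 ≡ 568 (mod 709)
3^128 ≡ 568^2 = 322624 ≡ 29 (mod 709)
177 = 128 + 32 + 16 + 1 in binary powers of 2.
So 3^177 ≡ 29 · 420 · 495 · 3 ≡ 1 (mod 709).
Since 3^d ≡ 1 (mod 709), base 3 does not prove 709 composite.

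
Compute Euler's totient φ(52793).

46800

Factor: 52793 = 13 · 31 · 131.
φ(52793) = (13−1) · (31−1) · (131−1) = 12 · 30 · 130 = 46800.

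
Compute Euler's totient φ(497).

420

Factor: 497 = 7 · 71.
φ(497) = (7−1) · (71−1) = 6 · 70 = 420.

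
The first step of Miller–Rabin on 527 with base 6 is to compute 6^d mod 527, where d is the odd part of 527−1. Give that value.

150

527 − 1 = 526 = 2^1 · 263, so d = 263.
6^1 ≡ 6 (mod 527)
6^2 ≡ 6^2 = 36 ≡ 36 (mod 527)
6^4 ≡ 36^2 = 1296 ≡ 242 (mod 527)
6^8 ≡ 242^2 = 58564 ≡ 67 (mod 527)
6^16 ≡ 67^2 = 4489 ≡ 273 (mod 527)
6^32 ≡ 273^2 = 74529 ≡ 222 (mod 527)
6^64 ≡ 222^2 = 49284 ≡ 273 (mod 527)
6^128 ≡ 273^2 = 74529 ≡ 222 (mod 527)
6^256 ≡ 222^2 = 49284 ≡ 273 (mod 527)
263 = 256 + 4 + 2 + 1 in binary powers of 2.
So 6^263 ≡ 273 · 242 · 36 · 6 ≡ 150 (mod 527).
Squaring chain: 150; never reaches −1, so base 6 is a Miller–Rabin witness that 527 is composite.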